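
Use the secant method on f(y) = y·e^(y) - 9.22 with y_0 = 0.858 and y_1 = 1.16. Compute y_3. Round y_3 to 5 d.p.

Secant update: y_(k+1) = y_k − f(y_k)·(y_k − y_(k-1))/(f(y_k) − f(y_(k-1))).
f(y_0) = -7.196459, f(y_1) = -5.519677
y_2 = 1.160000 - (-5.519677)·(1.160000 - 0.858000)/(-5.519677 - (-7.196459)) = 2.154132; f(y_2) = 9.349490
y_3 = 2.154132 - (9.349490)·(2.154132 - 1.160000)/(9.349490 - (-5.519677)) = 1.529038; f(y_3) = -2.165422

1.52904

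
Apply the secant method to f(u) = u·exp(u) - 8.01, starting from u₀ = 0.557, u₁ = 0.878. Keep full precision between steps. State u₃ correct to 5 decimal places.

Secant update: u_(k+1) = u_k − f(u_k)·(u_k − u_(k-1))/(f(u_k) − f(u_(k-1))).
f(u_0) = -7.037796, f(u_1) = -5.897459
u_2 = 0.878000 - (-5.897459)·(0.878000 - 0.557000)/(-5.897459 - (-7.037796)) = 2.538110; f(u_2) = 24.111614
u_3 = 2.538110 - (24.111614)·(2.538110 - 0.878000)/(24.111614 - (-5.897459)) = 1.204249; f(u_3) = -3.994728

1.20425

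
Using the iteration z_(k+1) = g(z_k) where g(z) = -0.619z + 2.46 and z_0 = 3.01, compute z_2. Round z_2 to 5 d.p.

z_1 = g(3.010000) = 0.596810
z_2 = g(0.596810) = 2.090575

2.09057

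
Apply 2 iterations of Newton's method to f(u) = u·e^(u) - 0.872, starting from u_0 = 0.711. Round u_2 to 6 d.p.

f'(u) = (u + 1)·e^(u)
u_0 = 0.711000: f = 0.575615, f' = 3.483641 → u_1 = 0.711000 - (0.575615)/(3.483641) = 0.545766
u_1 = 0.545766: f = 0.069955, f' = 2.667885 → u_2 = 0.545766 - (0.069955)/(2.667885) = 0.519545

0.519545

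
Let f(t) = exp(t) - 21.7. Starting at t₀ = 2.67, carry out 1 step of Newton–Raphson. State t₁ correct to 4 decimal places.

Newton update: t ← t − f(t)/f'(t).
f'(t) = exp(t)
t_0 = 2.670000: f = -7.260031, f' = 14.439969 → t_1 = 2.670000 - (-7.260031)/(14.439969) = 3.172773

3.1728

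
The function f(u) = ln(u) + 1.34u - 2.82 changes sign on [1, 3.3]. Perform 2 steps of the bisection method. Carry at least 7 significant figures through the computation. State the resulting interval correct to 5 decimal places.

[1.57500, 2.15000]

f(1.000000) = -1.480000, f(3.300000) = 2.795922 (opposite signs)
step 1: m = 2.150000, f(m) = 0.826468 > 0 → root in [1.000000, 2.150000]
step 2: m = 1.575000, f(m) = -0.255245 < 0 → root in [1.575000, 2.150000]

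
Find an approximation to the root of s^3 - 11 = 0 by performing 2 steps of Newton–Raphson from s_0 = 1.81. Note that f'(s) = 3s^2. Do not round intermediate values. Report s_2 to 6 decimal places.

s_0 = 1.810000: f = -5.070259, f' = 9.828300 → s_1 = 1.810000 - (-5.070259)/(9.828300) = 2.325884
s_1 = 2.325884: f = 1.582413, f' = 16.229204 → s_2 = 2.325884 - (1.582413)/(16.229204) = 2.228380

2.228380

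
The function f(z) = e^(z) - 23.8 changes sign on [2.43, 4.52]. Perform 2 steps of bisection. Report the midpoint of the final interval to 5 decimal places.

f(2.430000) = -12.441118, f(4.520000) = 68.035598 (opposite signs)
step 1: m = 3.475000, f(m) = 8.497829 > 0 → root in [2.430000, 3.475000]
step 2: m = 2.952500, f(m) = -4.646222 < 0 → root in [2.952500, 3.475000]
Midpoint of [2.952500, 3.475000] = 3.213750

3.21375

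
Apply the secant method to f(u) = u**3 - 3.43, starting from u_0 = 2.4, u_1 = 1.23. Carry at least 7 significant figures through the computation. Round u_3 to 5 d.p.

Secant update: u_(k+1) = u_k − f(u_k)·(u_k − u_(k-1))/(f(u_k) − f(u_(k-1))).
f(u_0) = 10.394000, f(u_1) = -1.569133
u_2 = 1.230000 - (-1.569133)·(1.230000 - 2.400000)/(-1.569133 - (10.394000)) = 1.383462; f(u_2) = -0.782100
u_3 = 1.383462 - (-0.782100)·(1.383462 - 1.230000)/(-0.782100 - (-1.569133)) = 1.535962; f(u_3) = 0.193609

1.53596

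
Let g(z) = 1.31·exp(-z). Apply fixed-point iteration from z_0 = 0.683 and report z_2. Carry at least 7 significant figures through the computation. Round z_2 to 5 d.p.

z_1 = g(0.683000) = 0.661680
z_2 = g(0.661680) = 0.675939

0.67594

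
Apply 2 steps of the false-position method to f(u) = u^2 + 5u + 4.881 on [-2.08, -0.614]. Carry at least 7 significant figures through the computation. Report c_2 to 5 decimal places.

f(-2.080000) = -1.192600, f(-0.614000) = 2.187996
step 1: c = -1.562827, f(c) = -0.490708 < 0 → new bracket [-1.562827, -0.614000]
step 2: c = -1.389013, f(c) = -0.134708 < 0 → new bracket [-1.389013, -0.614000]

-1.38901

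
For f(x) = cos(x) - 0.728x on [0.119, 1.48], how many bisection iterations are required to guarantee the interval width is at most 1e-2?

Initial width b − a = 1.48 − 0.119 = 1.361000.
After n steps the width is (b−a)/2^n; need (b−a)/2^n ≤ 1e-2.
So n ≥ log₂(1.361000/1e-2) = log₂(136.1000) ≈ 7.0885.
Hence n = 8.

8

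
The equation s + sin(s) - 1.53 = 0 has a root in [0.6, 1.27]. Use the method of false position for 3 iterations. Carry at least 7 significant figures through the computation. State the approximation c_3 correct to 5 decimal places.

False-position update: c = (a·f(b) − b·f(a))/(f(b) − f(a)); replace the endpoint whose sign matches f(c).
f(0.600000) = -0.365358, f(1.270000) = 0.695101
step 1: c = 0.830834, f(c) = 0.039327 > 0 → new bracket [0.600000, 0.830834]
step 2: c = 0.808401, f(c) = 0.001585 > 0 → new bracket [0.600000, 0.808401]
step 3: c = 0.807501, f(c) = 0.000063 > 0 → new bracket [0.600000, 0.807501]

0.80750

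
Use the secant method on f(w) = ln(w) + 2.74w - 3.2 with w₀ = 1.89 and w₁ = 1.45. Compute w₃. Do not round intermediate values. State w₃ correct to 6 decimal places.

1.125460

Secant update: w_(k+1) = w_k − f(w_k)·(w_k − w_(k-1))/(f(w_k) − f(w_(k-1))).
f(w_0) = 2.615177, f(w_1) = 1.144564
w_2 = 1.450000 - (1.144564)·(1.450000 - 1.890000)/(1.144564 - (2.615177)) = 1.107552; f(w_2) = -0.063154
w_3 = 1.107552 - (-0.063154)·(1.107552 - 1.450000)/(-0.063154 - (1.144564)) = 1.125460; f(w_3) = 0.001951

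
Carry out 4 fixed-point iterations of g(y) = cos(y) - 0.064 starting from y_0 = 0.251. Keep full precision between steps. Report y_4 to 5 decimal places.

0.64236

y_1 = g(0.251000) = 0.904665
y_2 = g(0.904665) = 0.553949
y_3 = g(0.553949) = 0.786454
y_4 = g(0.786454) = 0.642360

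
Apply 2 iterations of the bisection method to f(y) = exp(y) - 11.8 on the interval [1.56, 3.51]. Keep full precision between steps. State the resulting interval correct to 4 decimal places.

f(1.560000) = -7.041179, f(3.510000) = 21.648268 (opposite signs)
step 1: m = 2.535000, f(m) = 0.816431 > 0 → root in [1.560000, 2.535000]
step 2: m = 2.047500, f(m) = -4.051494 < 0 → root in [2.047500, 2.535000]

[2.0475, 2.5350]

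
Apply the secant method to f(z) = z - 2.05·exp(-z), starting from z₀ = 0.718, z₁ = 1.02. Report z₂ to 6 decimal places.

0.869284

f(z_0) = -0.281840, f(z_1) = 0.280780
z_2 = 1.020000 - (0.280780)·(1.020000 - 0.718000)/(0.280780 - (-0.281840)) = 0.869284; f(z_2) = 0.009819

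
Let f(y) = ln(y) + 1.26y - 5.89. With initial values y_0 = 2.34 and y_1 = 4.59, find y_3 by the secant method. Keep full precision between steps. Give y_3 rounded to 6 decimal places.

3.646897

f(y_0) = -2.091449, f(y_1) = 1.417280
y_2 = 4.590000 - (1.417280)·(4.590000 - 2.340000)/(1.417280 - (-2.091449)) = 3.681158; f(y_2) = 0.051487
y_3 = 3.681158 - (0.051487)·(3.681158 - 4.590000)/(0.051487 - (1.417280)) = 3.646897; f(y_3) = -0.001033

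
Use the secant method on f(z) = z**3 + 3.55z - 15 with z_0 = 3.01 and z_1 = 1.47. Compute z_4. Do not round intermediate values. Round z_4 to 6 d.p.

f(z_0) = 22.956401, f(z_1) = -6.604977
z_2 = 1.470000 - (-6.604977)·(1.470000 - 3.010000)/(-6.604977 - (22.956401)) = 1.814086; f(z_2) = -2.590001
z_3 = 1.814086 - (-2.590001)·(1.814086 - 1.470000)/(-2.590001 - (-6.604977)) = 2.036051; f(z_3) = 0.668441
z_4 = 2.036051 - (0.668441)·(2.036051 - 1.814086)/(0.668441 - (-2.590001)) = 1.990517; f(z_4) = -0.046922

1.990517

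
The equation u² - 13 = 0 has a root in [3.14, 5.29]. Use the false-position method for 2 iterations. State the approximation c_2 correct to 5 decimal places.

f(3.140000) = -3.140400, f(5.290000) = 14.984100
step 1: c = 3.512527, f(c) = -0.662156 < 0 → new bracket [3.512527, 5.290000]
step 2: c = 3.587750, f(c) = -0.128049 < 0 → new bracket [3.587750, 5.290000]

3.58775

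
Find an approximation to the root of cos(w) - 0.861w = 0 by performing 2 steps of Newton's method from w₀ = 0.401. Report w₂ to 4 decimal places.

0.8056

Newton update: w ← w − f(w)/f'(w).
f'(w) = -sin(w) - 0.861
w_0 = 0.401000: f = 0.575410, f' = -1.251339 → w_1 = 0.401000 - (0.575410)/(-1.251339) = 0.860835
w_1 = 0.860835: f = -0.089375, f' = -1.619387 → w_2 = 0.860835 - (-0.089375)/(-1.619387) = 0.805645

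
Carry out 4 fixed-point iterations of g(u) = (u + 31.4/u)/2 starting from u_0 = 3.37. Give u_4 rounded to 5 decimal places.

5.60357

u_1 = g(3.370000) = 6.343754
u_2 = g(6.343754) = 5.646752
u_3 = g(5.646752) = 5.603735
u_4 = g(5.603735) = 5.603570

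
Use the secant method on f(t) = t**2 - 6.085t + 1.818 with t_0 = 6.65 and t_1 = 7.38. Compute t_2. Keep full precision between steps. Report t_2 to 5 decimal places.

5.94827

f(t_0) = 5.575250, f(t_1) = 11.375100
t_2 = 7.380000 - (11.375100)·(7.380000 - 6.650000)/(11.375100 - (5.575250)) = 5.948269; f(t_2) = 1.004689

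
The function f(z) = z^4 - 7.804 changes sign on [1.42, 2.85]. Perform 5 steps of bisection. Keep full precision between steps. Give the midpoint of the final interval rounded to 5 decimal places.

f(1.420000) = -3.738131, f(2.850000) = 58.171006 (opposite signs)
step 1: m = 2.135000, f(m) = 12.973415 > 0 → root in [1.420000, 2.135000]
step 2: m = 1.777500, f(m) = 2.178480 > 0 → root in [1.420000, 1.777500]
step 3: m = 1.598750, f(m) = -1.270856 < 0 → root in [1.598750, 1.777500]
step 4: m = 1.688125, f(m) = 0.317166 > 0 → root in [1.598750, 1.688125]
step 5: m = 1.643437, f(m) = -0.509210 < 0 → root in [1.643437, 1.688125]
Midpoint of [1.643437, 1.688125] = 1.665781

1.66578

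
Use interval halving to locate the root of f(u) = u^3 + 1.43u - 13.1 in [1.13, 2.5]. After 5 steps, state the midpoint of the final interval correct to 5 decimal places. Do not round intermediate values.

f(1.130000) = -10.041203, f(2.500000) = 6.100000 (opposite signs)
step 1: m = 1.815000, f(m) = -4.525532 < 0 → root in [1.815000, 2.500000]
step 2: m = 2.157500, f(m) = 0.027969 > 0 → root in [1.815000, 2.157500]
step 3: m = 1.986250, f(m) = -2.423531 < 0 → root in [1.986250, 2.157500]
step 4: m = 2.071875, f(m) = -1.243351 < 0 → root in [2.071875, 2.157500]
step 5: m = 2.114687, f(m) = -0.619319 < 0 → root in [2.114687, 2.157500]
Midpoint of [2.114687, 2.157500] = 2.136094

2.13609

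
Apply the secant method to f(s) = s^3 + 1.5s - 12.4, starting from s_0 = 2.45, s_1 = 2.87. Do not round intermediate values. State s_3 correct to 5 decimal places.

2.12261

Secant update: s_(k+1) = s_k − f(s_k)·(s_k − s_(k-1))/(f(s_k) − f(s_(k-1))).
f(s_0) = 5.981125, f(s_1) = 15.544903
s_2 = 2.870000 - (15.544903)·(2.870000 - 2.450000)/(15.544903 - (5.981125)) = 2.187335; f(s_2) = 1.346159
s_3 = 2.187335 - (1.346159)·(2.187335 - 2.870000)/(1.346159 - (15.544903)) = 2.122612; f(s_3) = 0.347313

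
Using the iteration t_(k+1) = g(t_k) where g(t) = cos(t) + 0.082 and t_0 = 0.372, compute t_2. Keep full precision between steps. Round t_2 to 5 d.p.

t_1 = g(0.372000) = 1.013602
t_2 = g(1.013602) = 0.610807

0.61081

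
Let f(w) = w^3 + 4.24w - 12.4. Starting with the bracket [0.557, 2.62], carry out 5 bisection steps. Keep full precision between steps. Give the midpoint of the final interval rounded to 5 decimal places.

1.74967

f(0.557000) = -9.865511, f(2.620000) = 16.693528 (opposite signs)
step 1: m = 1.588500, f(m) = -1.656447 < 0 → root in [1.588500, 2.620000]
step 2: m = 2.104250, f(m) = 5.839361 > 0 → root in [1.588500, 2.104250]
step 3: m = 1.846375, f(m) = 1.723108 > 0 → root in [1.588500, 1.846375]
step 4: m = 1.717437, f(m) = -0.052326 < 0 → root in [1.717437, 1.846375]
step 5: m = 1.781906, f(m) = 0.813173 > 0 → root in [1.717437, 1.781906]
Midpoint of [1.717437, 1.781906] = 1.749672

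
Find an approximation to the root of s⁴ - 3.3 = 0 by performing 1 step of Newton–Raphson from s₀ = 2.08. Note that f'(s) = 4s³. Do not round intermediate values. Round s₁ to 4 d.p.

s_0 = 2.080000: f = 15.417737, f' = 35.995648 → s_1 = 2.080000 - (15.417737)/(35.995648) = 1.651678

1.6517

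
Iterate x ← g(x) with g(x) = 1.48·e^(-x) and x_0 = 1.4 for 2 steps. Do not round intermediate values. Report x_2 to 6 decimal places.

x_1 = g(1.400000) = 0.364964
x_2 = g(0.364964) = 1.027449

1.027449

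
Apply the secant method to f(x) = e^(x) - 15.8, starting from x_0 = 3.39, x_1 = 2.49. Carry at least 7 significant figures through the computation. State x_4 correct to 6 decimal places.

f(x_0) = 13.865952, f(x_1) = -3.738724
x_2 = 2.490000 - (-3.738724)·(2.490000 - 3.390000)/(-3.738724 - (13.865952)) = 2.681134; f(x_2) = -1.198358
x_3 = 2.681134 - (-1.198358)·(2.681134 - 2.490000)/(-1.198358 - (-3.738724)) = 2.771297; f(x_3) = 0.179345
x_4 = 2.771297 - (0.179345)·(2.771297 - 2.681134)/(0.179345 - (-1.198358)) = 2.759560; f(x_4) = -0.007110

2.759560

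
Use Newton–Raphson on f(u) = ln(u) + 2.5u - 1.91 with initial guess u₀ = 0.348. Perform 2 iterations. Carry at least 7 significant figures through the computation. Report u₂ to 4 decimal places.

f'(u) = 1/u + 2.5
u_0 = 0.348000: f = -2.095553, f' = 5.373563 → u_1 = 0.348000 - (-2.095553)/(5.373563) = 0.737975
u_1 = 0.737975: f = -0.368910, f' = 3.855060 → u_2 = 0.737975 - (-0.368910)/(3.855060) = 0.833669

0.8337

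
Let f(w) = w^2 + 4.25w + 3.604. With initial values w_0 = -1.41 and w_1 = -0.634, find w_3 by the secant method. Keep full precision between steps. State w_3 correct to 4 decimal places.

-1.1833

f(w_0) = -0.400400, f(w_1) = 1.311456
w_2 = -0.634000 - (1.311456)·(-0.634000 - -1.410000)/(1.311456 - (-0.400400)) = -1.228495; f(w_2) = -0.107904
w_3 = -1.228495 - (-0.107904)·(-1.228495 - -0.634000)/(-0.107904 - (1.311456)) = -1.183300; f(w_3) = -0.024826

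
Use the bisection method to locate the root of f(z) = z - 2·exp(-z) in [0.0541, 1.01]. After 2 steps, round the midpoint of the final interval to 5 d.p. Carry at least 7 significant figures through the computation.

0.89051

f(0.054100) = -1.840575, f(1.010000) = 0.281562 (opposite signs)
step 1: m = 0.532050, f(m) = -0.642749 < 0 → root in [0.532050, 1.010000]
step 2: m = 0.771025, f(m) = -0.154052 < 0 → root in [0.771025, 1.010000]
Midpoint of [0.771025, 1.010000] = 0.890513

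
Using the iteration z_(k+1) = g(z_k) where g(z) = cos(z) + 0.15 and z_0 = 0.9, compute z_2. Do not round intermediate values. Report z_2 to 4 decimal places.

0.8668

z_1 = g(0.900000) = 0.771610
z_2 = g(0.771610) = 0.866789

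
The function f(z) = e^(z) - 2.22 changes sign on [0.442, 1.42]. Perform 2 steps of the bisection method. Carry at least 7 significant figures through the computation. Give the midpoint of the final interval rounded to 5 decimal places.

0.80875

f(0.442000) = -0.664184, f(1.420000) = 1.917120 (opposite signs)
step 1: m = 0.931000, f(m) = 0.317045 > 0 → root in [0.442000, 0.931000]
step 2: m = 0.686500, f(m) = -0.233250 < 0 → root in [0.686500, 0.931000]
Midpoint of [0.686500, 0.931000] = 0.808750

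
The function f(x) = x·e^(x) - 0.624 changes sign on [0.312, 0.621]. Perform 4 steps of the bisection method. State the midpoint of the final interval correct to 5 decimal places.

0.41822

f(0.312000) = -0.197760, f(0.621000) = 0.531549 (opposite signs)
step 1: m = 0.466500, f(m) = 0.119789 > 0 → root in [0.312000, 0.466500]
step 2: m = 0.389250, f(m) = -0.049516 < 0 → root in [0.389250, 0.466500]
step 3: m = 0.427875, f(m) = 0.032358 > 0 → root in [0.389250, 0.427875]
step 4: m = 0.408562, f(m) = -0.009255 < 0 → root in [0.408562, 0.427875]
Midpoint of [0.408562, 0.427875] = 0.418219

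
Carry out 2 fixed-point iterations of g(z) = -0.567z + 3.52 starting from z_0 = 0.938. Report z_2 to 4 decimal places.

z_1 = g(0.938000) = 2.988154
z_2 = g(2.988154) = 1.825717

1.8257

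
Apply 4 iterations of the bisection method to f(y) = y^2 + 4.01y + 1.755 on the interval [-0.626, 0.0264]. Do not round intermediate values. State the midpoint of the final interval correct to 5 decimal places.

f(-0.626000) = -0.363384, f(0.026400) = 1.861561 (opposite signs)
step 1: m = -0.299800, f(m) = 0.642682 > 0 → root in [-0.626000, -0.299800]
step 2: m = -0.462900, f(m) = 0.113047 > 0 → root in [-0.626000, -0.462900]
step 3: m = -0.544450, f(m) = -0.131819 < 0 → root in [-0.544450, -0.462900]
step 4: m = -0.503675, f(m) = -0.011048 < 0 → root in [-0.503675, -0.462900]
Midpoint of [-0.503675, -0.462900] = -0.483287

-0.48329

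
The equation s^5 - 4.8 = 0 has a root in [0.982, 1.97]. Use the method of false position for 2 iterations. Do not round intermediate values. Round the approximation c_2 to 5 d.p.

1.20949

False-position update: c = (a·f(b) − b·f(a))/(f(b) − f(a)); replace the endpoint whose sign matches f(c).
f(0.982000) = -3.886818, f(1.970000) = 24.870928
step 1: c = 1.115535, f(c) = -3.072505 < 0 → new bracket [1.115535, 1.970000]
step 2: c = 1.209488, f(c) = -2.211745 < 0 → new bracket [1.209488, 1.970000]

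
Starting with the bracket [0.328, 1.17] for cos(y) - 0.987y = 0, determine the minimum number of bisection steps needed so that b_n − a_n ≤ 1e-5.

17

Initial width b − a = 1.17 − 0.328 = 0.842000.
After n steps the width is (b−a)/2^n; need (b−a)/2^n ≤ 1e-5.
So n ≥ log₂(0.842000/1e-5) = log₂(84200.0000) ≈ 16.3615.
Hence n = 17.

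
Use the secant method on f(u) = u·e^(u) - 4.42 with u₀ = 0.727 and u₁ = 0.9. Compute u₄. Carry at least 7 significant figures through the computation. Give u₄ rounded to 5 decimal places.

1.25117

f(u_0) = -2.915935, f(u_1) = -2.206357
u_2 = 0.900000 - (-2.206357)·(0.900000 - 0.727000)/(-2.206357 - (-2.915935)) = 1.437925; f(u_2) = 1.636463
u_3 = 1.437925 - (1.636463)·(1.437925 - 0.900000)/(1.636463 - (-2.206357)) = 1.208850; f(u_3) = -0.370800
u_4 = 1.208850 - (-0.370800)·(1.208850 - 1.437925)/(-0.370800 - (1.636463)) = 1.251167; f(u_4) = -0.047901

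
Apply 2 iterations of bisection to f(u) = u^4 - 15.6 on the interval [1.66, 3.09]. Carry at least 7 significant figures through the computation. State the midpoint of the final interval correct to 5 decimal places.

1.83875

f(1.660000) = -8.006669, f(3.090000) = 75.566214 (opposite signs)
step 1: m = 2.375000, f(m) = 16.216650 > 0 → root in [1.660000, 2.375000]
step 2: m = 2.017500, f(m) = 0.967393 > 0 → root in [1.660000, 2.017500]
Midpoint of [1.660000, 2.017500] = 1.838750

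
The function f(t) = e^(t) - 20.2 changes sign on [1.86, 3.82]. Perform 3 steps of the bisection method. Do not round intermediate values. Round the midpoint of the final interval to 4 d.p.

f(1.860000) = -13.776263, f(3.820000) = 25.404208 (opposite signs)
step 1: m = 2.840000, f(m) = -3.084234 < 0 → root in [2.840000, 3.820000]
step 2: m = 3.330000, f(m) = 7.738342 > 0 → root in [2.840000, 3.330000]
step 3: m = 3.085000, f(m) = 1.667467 > 0 → root in [2.840000, 3.085000]
Midpoint of [2.840000, 3.085000] = 2.962500

2.9625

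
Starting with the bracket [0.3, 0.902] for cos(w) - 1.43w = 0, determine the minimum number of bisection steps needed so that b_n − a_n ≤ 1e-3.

Initial width b − a = 0.902 − 0.3 = 0.602000.
After n steps the width is (b−a)/2^n; need (b−a)/2^n ≤ 1e-3.
So n ≥ log₂(0.602000/1e-3) = log₂(602.0000) ≈ 9.2336.
Hence n = 10.

10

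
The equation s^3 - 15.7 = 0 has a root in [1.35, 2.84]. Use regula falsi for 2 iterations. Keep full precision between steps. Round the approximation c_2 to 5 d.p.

False-position update: c = (a·f(b) − b·f(a))/(f(b) − f(a)); replace the endpoint whose sign matches f(c).
f(1.350000) = -13.239625, f(2.840000) = 7.206304
step 1: c = 2.314840, f(c) = -3.295973 < 0 → new bracket [2.314840, 2.840000]
step 2: c = 2.479653, f(c) = -0.453412 < 0 → new bracket [2.479653, 2.840000]

2.47965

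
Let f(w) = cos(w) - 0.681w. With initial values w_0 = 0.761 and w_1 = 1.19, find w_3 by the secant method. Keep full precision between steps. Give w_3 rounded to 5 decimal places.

f(w_0) = 0.205906, f(w_1) = -0.438730
w_2 = 1.190000 - (-0.438730)·(1.190000 - 0.761000)/(-0.438730 - (0.205906)) = 0.898029; f(w_2) = 0.011596
w_3 = 0.898029 - (0.011596)·(0.898029 - 1.190000)/(0.011596 - (-0.438730)) = 0.905547; f(w_3) = 0.000578

0.90555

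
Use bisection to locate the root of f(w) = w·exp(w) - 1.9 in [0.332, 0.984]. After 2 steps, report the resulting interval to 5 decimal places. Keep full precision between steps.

[0.82100, 0.98400]

f(0.332000) = -1.437274, f(0.984000) = 0.732333 (opposite signs)
step 1: m = 0.658000, f(m) = -0.629450 < 0 → root in [0.658000, 0.984000]
step 2: m = 0.821000, f(m) = -0.034055 < 0 → root in [0.821000, 0.984000]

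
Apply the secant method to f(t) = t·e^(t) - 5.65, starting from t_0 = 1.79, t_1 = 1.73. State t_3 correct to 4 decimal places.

f(t_0) = 5.071120, f(t_1) = 4.108331
t_2 = 1.730000 - (4.108331)·(1.730000 - 1.790000)/(4.108331 - (5.071120)) = 1.473973; f(t_2) = 0.786176
t_3 = 1.473973 - (0.786176)·(1.473973 - 1.730000)/(0.786176 - (4.108331)) = 1.413385; f(t_3) = 0.158793

1.4134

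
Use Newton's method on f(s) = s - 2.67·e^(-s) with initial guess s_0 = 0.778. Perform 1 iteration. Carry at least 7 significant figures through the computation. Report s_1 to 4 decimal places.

0.9794

f'(s) = 1 + 2.67·e^(-s)
s_0 = 0.778000: f = -0.448394, f' = 2.226394 → s_1 = 0.778000 - (-0.448394)/(2.226394) = 0.979399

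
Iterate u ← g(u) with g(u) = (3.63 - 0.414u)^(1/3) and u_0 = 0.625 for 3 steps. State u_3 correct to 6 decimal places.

1.447407

u_1 = g(0.625000) = 1.499444
u_2 = g(1.499444) = 1.443727
u_3 = g(1.443727) = 1.447407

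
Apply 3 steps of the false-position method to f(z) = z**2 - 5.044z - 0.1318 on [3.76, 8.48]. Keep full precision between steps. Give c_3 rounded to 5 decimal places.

4.95887

f(3.760000) = -4.959640, f(8.480000) = 29.005480
step 1: c = 4.449222, f(c) = -2.778100 < 0 → new bracket [4.449222, 8.480000]
step 2: c = 4.801539, f(c) = -1.295985 < 0 → new bracket [4.801539, 8.480000]
step 3: c = 4.958866, f(c) = -0.553969 < 0 → new bracket [4.958866, 8.480000]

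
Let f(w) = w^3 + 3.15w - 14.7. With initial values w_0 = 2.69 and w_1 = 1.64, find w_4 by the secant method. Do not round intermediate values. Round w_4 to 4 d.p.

2.0255

f(w_0) = 13.238609, f(w_1) = -5.123056
w_2 = 1.640000 - (-5.123056)·(1.640000 - 2.690000)/(-5.123056 - (13.238609)) = 1.932959; f(w_2) = -1.389010
w_3 = 1.932959 - (-1.389010)·(1.932959 - 1.640000)/(-1.389010 - (-5.123056)) = 2.041935; f(w_3) = 0.245940
w_4 = 2.041935 - (0.245940)·(2.041935 - 1.932959)/(0.245940 - (-1.389010)) = 2.025542; f(w_4) = -0.009107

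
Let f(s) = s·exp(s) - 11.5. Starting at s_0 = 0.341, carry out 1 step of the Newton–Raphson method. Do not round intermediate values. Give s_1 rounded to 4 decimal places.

6.1845

f'(s) = (s + 1)·exp(s)
s_0 = 0.341000: f = -11.020434, f' = 1.885920 → s_1 = 0.341000 - (-11.020434)/(1.885920) = 6.184533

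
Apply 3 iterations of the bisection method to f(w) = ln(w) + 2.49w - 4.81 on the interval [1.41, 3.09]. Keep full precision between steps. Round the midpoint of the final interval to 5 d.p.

1.72500

f(1.410000) = -0.955510, f(3.090000) = 4.012271 (opposite signs)
step 1: m = 2.250000, f(m) = 1.603430 > 0 → root in [1.410000, 2.250000]
step 2: m = 1.830000, f(m) = 0.351016 > 0 → root in [1.410000, 1.830000]
step 3: m = 1.620000, f(m) = -0.293774 < 0 → root in [1.620000, 1.830000]
Midpoint of [1.620000, 1.830000] = 1.725000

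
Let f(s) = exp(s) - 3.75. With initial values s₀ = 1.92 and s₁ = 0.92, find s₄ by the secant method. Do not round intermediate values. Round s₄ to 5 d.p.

Secant update: s_(k+1) = s_k − f(s_k)·(s_k − s_(k-1))/(f(s_k) − f(s_(k-1))).
f(s_0) = 3.070958, f(s_1) = -1.240710
s_2 = 0.920000 - (-1.240710)·(0.920000 - 1.920000)/(-1.240710 - (3.070958)) = 1.207756; f(s_2) = -0.404031
s_3 = 1.207756 - (-0.404031)·(1.207756 - 0.920000)/(-0.404031 - (-1.240710)) = 1.346714; f(s_3) = 0.094769
s_4 = 1.346714 - (0.094769)·(1.346714 - 1.207756)/(0.094769 - (-0.404031)) = 1.320312; f(s_4) = -0.005409

1.32031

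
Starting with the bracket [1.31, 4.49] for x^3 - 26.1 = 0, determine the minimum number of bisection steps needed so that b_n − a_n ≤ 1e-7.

Initial width b − a = 4.49 − 1.31 = 3.180000.
After n steps the width is (b−a)/2^n; need (b−a)/2^n ≤ 1e-7.
So n ≥ log₂(3.180000/1e-7) = log₂(31800000.0000) ≈ 24.9225.
Hence n = 25.

25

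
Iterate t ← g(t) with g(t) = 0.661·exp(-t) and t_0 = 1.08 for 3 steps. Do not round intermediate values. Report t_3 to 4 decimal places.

0.3898

t_1 = g(1.080000) = 0.224473
t_2 = g(0.224473) = 0.528098
t_3 = g(0.528098) = 0.389809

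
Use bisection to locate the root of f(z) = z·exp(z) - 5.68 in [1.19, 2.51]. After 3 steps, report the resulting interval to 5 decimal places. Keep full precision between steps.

f(1.190000) = -1.768373, f(2.510000) = 25.205374 (opposite signs)
step 1: m = 1.850000, f(m) = 6.085666 > 0 → root in [1.190000, 1.850000]
step 2: m = 1.520000, f(m) = 1.269782 > 0 → root in [1.190000, 1.520000]
step 3: m = 1.355000, f(m) = -0.426989 < 0 → root in [1.355000, 1.520000]

[1.35500, 1.52000]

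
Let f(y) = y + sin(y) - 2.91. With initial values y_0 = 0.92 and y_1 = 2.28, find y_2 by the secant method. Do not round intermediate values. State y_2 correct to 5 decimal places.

Secant update: y_(k+1) = y_k − f(y_k)·(y_k − y_(k-1))/(f(y_k) − f(y_(k-1))).
f(y_0) = -1.194398, f(y_1) = 0.128881
y_2 = 2.280000 - (0.128881)·(2.280000 - 0.920000)/(0.128881 - (-1.194398)) = 2.147543; f(y_2) = 0.075784

2.14754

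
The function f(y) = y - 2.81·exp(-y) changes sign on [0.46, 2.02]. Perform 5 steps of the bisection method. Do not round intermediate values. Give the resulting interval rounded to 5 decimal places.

[0.99625, 1.04500]

f(0.460000) = -1.313907, f(2.020000) = 1.647238 (opposite signs)
step 1: m = 1.240000, f(m) = 0.426830 > 0 → root in [0.460000, 1.240000]
step 2: m = 0.850000, f(m) = -0.351036 < 0 → root in [0.850000, 1.240000]
step 3: m = 1.045000, f(m) = 0.056746 > 0 → root in [0.850000, 1.045000]
step 4: m = 0.947500, f(m) = -0.141963 < 0 → root in [0.947500, 1.045000]
step 5: m = 0.996250, f(m) = -0.041375 < 0 → root in [0.996250, 1.045000]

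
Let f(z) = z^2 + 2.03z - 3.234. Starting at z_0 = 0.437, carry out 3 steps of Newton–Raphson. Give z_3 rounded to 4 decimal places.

1.0500

f'(z) = 2z + 2.03
z_0 = 0.437000: f = -2.155921, f' = 2.904000 → z_1 = 0.437000 - (-2.155921)/(2.904000) = 1.179397
z_1 = 1.179397: f = 0.551153, f' = 4.388794 → z_2 = 1.179397 - (0.551153)/(4.388794) = 1.053815
z_2 = 1.053815: f = 0.015771, f' = 4.137630 → z_3 = 1.053815 - (0.015771)/(4.137630) = 1.050004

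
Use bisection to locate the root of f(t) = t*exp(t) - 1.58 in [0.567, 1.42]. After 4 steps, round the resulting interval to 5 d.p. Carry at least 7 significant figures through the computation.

f(0.567000) = -0.580396, f(1.420000) = 4.294711 (opposite signs)
step 1: m = 0.993500, f(m) = 1.103116 > 0 → root in [0.567000, 0.993500]
step 2: m = 0.780250, f(m) = 0.122519 > 0 → root in [0.567000, 0.780250]
step 3: m = 0.673625, f(m) = -0.258796 < 0 → root in [0.673625, 0.780250]
step 4: m = 0.726937, f(m) = -0.076159 < 0 → root in [0.726937, 0.780250]

[0.72694, 0.78025]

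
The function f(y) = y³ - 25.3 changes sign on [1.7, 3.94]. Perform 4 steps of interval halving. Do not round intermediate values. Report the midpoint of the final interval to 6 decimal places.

2.890000

f(1.700000) = -20.387000, f(3.940000) = 35.862984 (opposite signs)
step 1: m = 2.820000, f(m) = -2.874232 < 0 → root in [2.820000, 3.940000]
step 2: m = 3.380000, f(m) = 13.314472 > 0 → root in [2.820000, 3.380000]
step 3: m = 3.100000, f(m) = 4.491000 > 0 → root in [2.820000, 3.100000]
step 4: m = 2.960000, f(m) = 0.634336 > 0 → root in [2.820000, 2.960000]
Midpoint of [2.820000, 2.960000] = 2.890000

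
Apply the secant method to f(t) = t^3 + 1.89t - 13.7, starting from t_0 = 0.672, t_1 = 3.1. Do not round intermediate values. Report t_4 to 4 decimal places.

f(t_0) = -12.126456, f(t_1) = 21.950000
t_2 = 3.100000 - (21.950000)·(3.100000 - 0.672000)/(21.950000 - (-12.126456)) = 1.536029; f(t_2) = -7.172824
t_3 = 1.536029 - (-7.172824)·(1.536029 - 3.100000)/(-7.172824 - (21.950000)) = 1.921228; f(t_3) = -2.977402
t_4 = 1.921228 - (-2.977402)·(1.921228 - 1.536029)/(-2.977402 - (-7.172824)) = 2.194596; f(t_4) = 1.017509

2.1946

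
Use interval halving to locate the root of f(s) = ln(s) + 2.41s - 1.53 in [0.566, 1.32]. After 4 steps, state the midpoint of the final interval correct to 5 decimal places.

f(0.566000) = -0.735101, f(1.320000) = 1.928832 (opposite signs)
step 1: m = 0.943000, f(m) = 0.683941 > 0 → root in [0.566000, 0.943000]
step 2: m = 0.754500, f(m) = 0.006645 > 0 → root in [0.566000, 0.754500]
step 3: m = 0.660250, f(m) = -0.353934 < 0 → root in [0.660250, 0.754500]
step 4: m = 0.707375, f(m) = -0.171421 < 0 → root in [0.707375, 0.754500]
Midpoint of [0.707375, 0.754500] = 0.730938

0.73094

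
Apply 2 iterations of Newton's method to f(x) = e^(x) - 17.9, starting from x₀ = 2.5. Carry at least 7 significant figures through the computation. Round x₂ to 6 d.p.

Newton update: x ← x − f(x)/f'(x).
f'(x) = e^(x)
x_0 = 2.500000: f = -5.717506, f' = 12.182494 → x_1 = 2.500000 - (-5.717506)/(12.182494) = 2.969321
x_1 = 2.969321: f = 1.578698, f' = 19.478698 → x_2 = 2.969321 - (1.578698)/(19.478698) = 2.888274

2.888274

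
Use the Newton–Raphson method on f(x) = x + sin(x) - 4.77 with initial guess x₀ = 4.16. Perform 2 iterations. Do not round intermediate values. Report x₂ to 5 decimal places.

f'(x) = 1 + cos(x)
x_0 = 4.160000: f = -1.461273, f' = 0.475278 → x_1 = 4.160000 - (-1.461273)/(0.475278) = 7.234568
x_1 = 7.234568: f = 3.278787, f' = 1.580558 → x_2 = 7.234568 - (3.278787)/(1.580558) = 5.160119

5.16012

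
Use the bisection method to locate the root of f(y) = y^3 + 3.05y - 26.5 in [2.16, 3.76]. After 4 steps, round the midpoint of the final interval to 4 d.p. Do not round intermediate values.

2.6100

f(2.160000) = -9.834304, f(3.760000) = 38.125376 (opposite signs)
step 1: m = 2.960000, f(m) = 8.462336 > 0 → root in [2.160000, 2.960000]
step 2: m = 2.560000, f(m) = -1.914784 < 0 → root in [2.560000, 2.960000]
step 3: m = 2.760000, f(m) = 2.942576 > 0 → root in [2.560000, 2.760000]
step 4: m = 2.660000, f(m) = 0.434096 > 0 → root in [2.560000, 2.660000]
Midpoint of [2.560000, 2.660000] = 2.610000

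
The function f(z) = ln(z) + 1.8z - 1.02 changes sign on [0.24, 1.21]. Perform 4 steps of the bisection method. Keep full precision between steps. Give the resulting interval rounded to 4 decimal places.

f(0.240000) = -2.015116, f(1.210000) = 1.348620 (opposite signs)
step 1: m = 0.725000, f(m) = -0.036584 < 0 → root in [0.725000, 1.210000]
step 2: m = 0.967500, f(m) = 0.688460 > 0 → root in [0.725000, 0.967500]
step 3: m = 0.846250, f(m) = 0.336310 > 0 → root in [0.725000, 0.846250]
step 4: m = 0.785625, f(m) = 0.152849 > 0 → root in [0.725000, 0.785625]

[0.7250, 0.7856]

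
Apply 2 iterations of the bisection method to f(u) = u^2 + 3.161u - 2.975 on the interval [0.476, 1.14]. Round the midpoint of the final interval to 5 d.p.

f(0.476000) = -1.243788, f(1.140000) = 1.928140 (opposite signs)
step 1: m = 0.808000, f(m) = 0.231952 > 0 → root in [0.476000, 0.808000]
step 2: m = 0.642000, f(m) = -0.533474 < 0 → root in [0.642000, 0.808000]
Midpoint of [0.642000, 0.808000] = 0.725000

0.72500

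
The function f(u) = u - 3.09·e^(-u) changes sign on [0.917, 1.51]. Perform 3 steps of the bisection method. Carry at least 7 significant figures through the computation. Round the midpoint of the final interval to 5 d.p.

1.02819

f(0.917000) = -0.318124, f(1.510000) = 0.827388 (opposite signs)
step 1: m = 1.213500, f(m) = 0.295290 > 0 → root in [0.917000, 1.213500]
step 2: m = 1.065250, f(m) = 0.000307 > 0 → root in [0.917000, 1.065250]
step 3: m = 0.991125, f(m) = -0.155756 < 0 → root in [0.991125, 1.065250]
Midpoint of [0.991125, 1.065250] = 1.028188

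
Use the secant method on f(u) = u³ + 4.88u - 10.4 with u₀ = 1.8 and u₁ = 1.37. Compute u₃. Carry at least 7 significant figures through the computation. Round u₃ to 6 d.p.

Secant update: u_(k+1) = u_k − f(u_k)·(u_k − u_(k-1))/(f(u_k) − f(u_(k-1))).
f(u_0) = 4.216000, f(u_1) = -1.143047
u_2 = 1.370000 - (-1.143047)·(1.370000 - 1.800000)/(-1.143047 - (4.216000)) = 1.461716; f(u_2) = -0.143704
u_3 = 1.461716 - (-0.143704)·(1.461716 - 1.370000)/(-0.143704 - (-1.143047)) = 1.474905; f(u_3) = 0.005958

1.474905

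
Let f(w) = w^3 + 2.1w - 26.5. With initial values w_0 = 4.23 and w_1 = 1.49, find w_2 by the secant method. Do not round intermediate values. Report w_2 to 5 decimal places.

Secant update: w_(k+1) = w_k − f(w_k)·(w_k − w_(k-1))/(f(w_k) − f(w_(k-1))).
f(w_0) = 58.069967, f(w_1) = -20.063051
w_2 = 1.490000 - (-20.063051)·(1.490000 - 4.230000)/(-20.063051 - (58.069967)) = 2.193579; f(w_2) = -11.338443

2.19358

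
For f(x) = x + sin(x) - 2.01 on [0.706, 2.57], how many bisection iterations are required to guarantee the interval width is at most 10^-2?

Initial width b − a = 2.57 − 0.706 = 1.864000.
After n steps the width is (b−a)/2^n; need (b−a)/2^n ≤ 10^-2.
So n ≥ log₂(1.864000/10^-2) = log₂(186.4000) ≈ 7.5423.
Hence n = 8.

8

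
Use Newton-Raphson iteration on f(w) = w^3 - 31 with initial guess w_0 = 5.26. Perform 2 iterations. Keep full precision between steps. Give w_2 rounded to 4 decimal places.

f'(w) = 3w^2
w_0 = 5.260000: f = 114.531576, f' = 83.002800 → w_1 = 5.260000 - (114.531576)/(83.002800) = 3.880148
w_1 = 3.880148: f = 27.417758, f' = 45.166647 → w_2 = 3.880148 - (27.417758)/(45.166647) = 3.273113

3.2731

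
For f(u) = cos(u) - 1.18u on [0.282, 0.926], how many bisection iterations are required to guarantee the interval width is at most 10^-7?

23

Initial width b − a = 0.926 − 0.282 = 0.644000.
After n steps the width is (b−a)/2^n; need (b−a)/2^n ≤ 10^-7.
So n ≥ log₂(0.644000/10^-7) = log₂(6440000.0000) ≈ 22.6186.
Hence n = 23.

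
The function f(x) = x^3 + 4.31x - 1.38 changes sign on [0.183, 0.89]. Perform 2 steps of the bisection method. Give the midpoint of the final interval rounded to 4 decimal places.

f(0.183000) = -0.585142, f(0.890000) = 3.160869 (opposite signs)
step 1: m = 0.536500, f(m) = 1.086737 > 0 → root in [0.183000, 0.536500]
step 2: m = 0.359750, f(m) = 0.217081 > 0 → root in [0.183000, 0.359750]
Midpoint of [0.183000, 0.359750] = 0.271375

0.2714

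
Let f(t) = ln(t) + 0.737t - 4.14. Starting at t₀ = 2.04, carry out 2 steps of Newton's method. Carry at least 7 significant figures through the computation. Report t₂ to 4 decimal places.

3.8030

Newton update: t ← t − f(t)/f'(t).
f'(t) = 1/t + 0.737
t_0 = 2.040000: f = -1.923570, f' = 1.227196 → t_1 = 2.040000 - (-1.923570)/(1.227196) = 3.607451
t_1 = 3.607451: f = -0.198307, f' = 1.014204 → t_2 = 3.607451 - (-0.198307)/(1.014204) = 3.802981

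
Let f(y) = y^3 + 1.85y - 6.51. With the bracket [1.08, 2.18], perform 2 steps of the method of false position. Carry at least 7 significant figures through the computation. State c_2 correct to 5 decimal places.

1.50162

f(1.080000) = -3.252288, f(2.180000) = 7.883232
step 1: c = 1.401271, f(c) = -1.166170 < 0 → new bracket [1.401271, 2.180000]
step 2: c = 1.501623, f(c) = -0.346027 < 0 → new bracket [1.501623, 2.180000]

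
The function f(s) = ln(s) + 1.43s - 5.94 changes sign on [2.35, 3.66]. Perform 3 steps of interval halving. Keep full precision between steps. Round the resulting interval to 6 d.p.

[3.168750, 3.332500]

f(2.350000) = -1.725085, f(3.660000) = 0.591263 (opposite signs)
step 1: m = 3.005000, f(m) = -0.542572 < 0 → root in [3.005000, 3.660000]
step 2: m = 3.332500, f(m) = 0.029198 > 0 → root in [3.005000, 3.332500]
step 3: m = 3.168750, f(m) = -0.255350 < 0 → root in [3.168750, 3.332500]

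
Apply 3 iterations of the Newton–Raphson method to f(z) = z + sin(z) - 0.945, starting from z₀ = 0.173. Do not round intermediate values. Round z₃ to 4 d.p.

0.4817

f'(z) = 1 + cos(z)
z_0 = 0.173000: f = -0.599862, f' = 1.985073 → z_1 = 0.173000 - (-0.599862)/(1.985073) = 0.475186
z_1 = 0.475186: f = -0.012310, f' = 1.889208 → z_2 = 0.475186 - (-0.012310)/(1.889208) = 0.481702
z_2 = 0.481702: f = -0.000010, f' = 1.886208 → z_3 = 0.481702 - (-0.000010)/(1.886208) = 0.481707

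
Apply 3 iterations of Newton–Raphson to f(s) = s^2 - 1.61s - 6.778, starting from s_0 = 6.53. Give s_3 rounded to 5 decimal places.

f'(s) = 2s - 1.61
s_0 = 6.530000: f = 25.349600, f' = 11.450000 → s_1 = 6.530000 - (25.349600)/(11.450000) = 4.316061
s_1 = 4.316061: f = 4.901525, f' = 7.022122 → s_2 = 4.316061 - (4.901525)/(7.022122) = 3.618049
s_2 = 3.618049: f = 0.487221, f' = 5.626098 → s_3 = 3.618049 - (0.487221)/(5.626098) = 3.531449

3.53145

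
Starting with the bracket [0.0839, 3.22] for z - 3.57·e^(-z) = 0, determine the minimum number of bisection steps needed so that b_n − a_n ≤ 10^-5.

Initial width b − a = 3.22 − 0.0839 = 3.136100.
After n steps the width is (b−a)/2^n; need (b−a)/2^n ≤ 10^-5.
So n ≥ log₂(3.136100/10^-5) = log₂(313610.0000) ≈ 18.2586.
Hence n = 19.

19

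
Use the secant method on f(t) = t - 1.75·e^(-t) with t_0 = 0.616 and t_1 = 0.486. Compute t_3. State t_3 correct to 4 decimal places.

f(t_0) = -0.329176, f(t_1) = -0.590393
t_2 = 0.486000 - (-0.590393)·(0.486000 - 0.616000)/(-0.590393 - (-0.329176)) = 0.779821; f(t_2) = -0.022533
t_3 = 0.779821 - (-0.022533)·(0.779821 - 0.486000)/(-0.022533 - (-0.590393)) = 0.791480; f(t_3) = -0.001574

0.7915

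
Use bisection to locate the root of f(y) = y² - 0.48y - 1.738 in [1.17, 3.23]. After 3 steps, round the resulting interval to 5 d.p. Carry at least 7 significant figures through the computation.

[1.42750, 1.68500]

f(1.170000) = -0.930700, f(3.230000) = 7.144500 (opposite signs)
step 1: m = 2.200000, f(m) = 2.046000 > 0 → root in [1.170000, 2.200000]
step 2: m = 1.685000, f(m) = 0.292425 > 0 → root in [1.170000, 1.685000]
step 3: m = 1.427500, f(m) = -0.385444 < 0 → root in [1.427500, 1.685000]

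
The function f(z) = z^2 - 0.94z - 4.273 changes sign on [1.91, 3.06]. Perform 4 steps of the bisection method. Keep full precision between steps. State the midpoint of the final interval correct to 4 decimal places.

f(1.910000) = -2.420300, f(3.060000) = 2.214200 (opposite signs)
step 1: m = 2.485000, f(m) = -0.433675 < 0 → root in [2.485000, 3.060000]
step 2: m = 2.772500, f(m) = 0.807606 > 0 → root in [2.485000, 2.772500]
step 3: m = 2.628750, f(m) = 0.166302 > 0 → root in [2.485000, 2.628750]
step 4: m = 2.556875, f(m) = -0.138853 < 0 → root in [2.556875, 2.628750]
Midpoint of [2.556875, 2.628750] = 2.592812

2.5928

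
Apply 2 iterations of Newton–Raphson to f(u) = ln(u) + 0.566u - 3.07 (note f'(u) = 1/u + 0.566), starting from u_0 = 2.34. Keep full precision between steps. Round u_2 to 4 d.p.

3.3093

Newton update: u ← u − f(u)/f'(u).
u_0 = 2.340000: f = -0.895409, f' = 0.993350 → u_1 = 2.340000 - (-0.895409)/(0.993350) = 3.241403
u_1 = 3.241403: f = -0.059360, f' = 0.874508 → u_2 = 3.241403 - (-0.059360)/(0.874508) = 3.309281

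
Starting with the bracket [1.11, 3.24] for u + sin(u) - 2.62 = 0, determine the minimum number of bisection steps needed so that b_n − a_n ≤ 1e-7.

Initial width b − a = 3.24 − 1.11 = 2.130000.
After n steps the width is (b−a)/2^n; need (b−a)/2^n ≤ 1e-7.
So n ≥ log₂(2.130000/1e-7) = log₂(21300000.0000) ≈ 24.3444.
Hence n = 25.

25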